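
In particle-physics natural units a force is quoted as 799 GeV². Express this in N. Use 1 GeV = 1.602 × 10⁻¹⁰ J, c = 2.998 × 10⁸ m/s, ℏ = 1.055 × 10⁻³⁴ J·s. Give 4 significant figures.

6.483 × 10⁸ N

Force is [E]/[L] = [E]²/(ℏc); restore (ℏc)⁻¹.
1 GeV² → 1/(ℏc) × (1 GeV in J)² = 8.114 × 10⁵ N.
Result: 799 × 8.114 × 10⁵ = 6.483 × 10⁸ N.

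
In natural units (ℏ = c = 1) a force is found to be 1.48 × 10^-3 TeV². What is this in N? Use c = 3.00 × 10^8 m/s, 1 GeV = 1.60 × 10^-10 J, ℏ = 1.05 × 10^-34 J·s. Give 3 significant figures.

Force is [E]/[L] = [E]²/(ℏc); restore (ℏc)⁻¹.
1 GeV² → 1/(ℏc) × (1 GeV in J)² = 8.13 × 10^5 N.
Convert the energy scale: 1.48 × 10^-3 TeV² = 1.48 × 10^3 GeV².
Result: 1.48 × 10^3 × 8.13 × 10^5 = 1.20 × 10^9 N.

1.20 × 10^9 N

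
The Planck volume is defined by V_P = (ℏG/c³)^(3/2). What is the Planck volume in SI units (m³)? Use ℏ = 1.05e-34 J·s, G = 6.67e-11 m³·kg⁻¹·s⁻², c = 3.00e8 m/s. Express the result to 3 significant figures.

V_P = (ℏG/c³)^(3/2)
  = √(1.75e-209)
  = 4.18e-105 m³

4.18e-105 m³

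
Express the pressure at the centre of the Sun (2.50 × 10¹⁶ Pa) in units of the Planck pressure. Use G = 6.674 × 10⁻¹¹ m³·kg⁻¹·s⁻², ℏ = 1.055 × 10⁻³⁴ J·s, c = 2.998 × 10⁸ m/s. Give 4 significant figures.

Planck pressure: p_P = c⁷/(ℏG²) = 4.632 × 10¹¹³ Pa.
2.50 × 10¹⁶ / 4.632 × 10¹¹³ = 5.397 × 10⁻⁹⁸

5.397 × 10⁻⁹⁸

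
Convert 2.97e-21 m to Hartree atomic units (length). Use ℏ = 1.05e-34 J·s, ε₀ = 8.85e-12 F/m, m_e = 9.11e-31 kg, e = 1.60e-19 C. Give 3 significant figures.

5.65e-11

Bohr radius: a₀ = 4πε₀ℏ²/(m_e e²) = 5.26e-11 m.
2.97e-21 / 5.26e-11 = 5.65e-11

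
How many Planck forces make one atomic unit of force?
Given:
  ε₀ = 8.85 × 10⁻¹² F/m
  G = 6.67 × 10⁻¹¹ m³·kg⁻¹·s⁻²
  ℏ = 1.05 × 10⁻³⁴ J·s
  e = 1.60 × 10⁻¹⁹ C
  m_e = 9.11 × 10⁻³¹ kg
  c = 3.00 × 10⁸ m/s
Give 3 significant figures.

atomic unit of force: F_au = E_h/a₀ = m_e²e⁶/((4πε₀)³ℏ⁴) = 8.33 × 10⁻⁸ N
Planck force: F_P = c⁴/G = 1.21 × 10⁴⁴ N
ratio = 8.33 × 10⁻⁸ / 1.21 × 10⁴⁴ = 6.86 × 10⁻⁵²

6.86 × 10⁻⁵²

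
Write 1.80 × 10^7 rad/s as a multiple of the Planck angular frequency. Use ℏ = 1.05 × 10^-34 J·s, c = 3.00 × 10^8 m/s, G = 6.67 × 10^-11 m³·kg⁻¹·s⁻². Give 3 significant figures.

9.66 × 10^-37

Planck angular frequency: ω_P = √(c⁵/(ℏG)) = 1.86 × 10^43 rad/s.
1.80 × 10^7 / 1.86 × 10^43 = 9.66 × 10^-37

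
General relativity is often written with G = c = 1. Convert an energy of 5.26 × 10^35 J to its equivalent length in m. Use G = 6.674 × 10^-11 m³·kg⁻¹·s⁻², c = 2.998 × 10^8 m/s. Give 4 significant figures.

Energy → length via G/c⁴.
5.26 × 10^35 J × (G/c⁴) = 4.346 × 10^-9 m

4.346 × 10^-9 m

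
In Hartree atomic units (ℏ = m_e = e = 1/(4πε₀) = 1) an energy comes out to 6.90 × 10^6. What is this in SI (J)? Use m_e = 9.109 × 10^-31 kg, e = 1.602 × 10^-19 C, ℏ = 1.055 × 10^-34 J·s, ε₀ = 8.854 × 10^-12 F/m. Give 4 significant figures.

3.004 × 10^-11 J

One hartree: E_h = m_e e⁴/(4πε₀ℏ)² = 4.354 × 10^-18 J.
6.90 × 10^6 × 4.354 × 10^-18 J = 3.004 × 10^-11 J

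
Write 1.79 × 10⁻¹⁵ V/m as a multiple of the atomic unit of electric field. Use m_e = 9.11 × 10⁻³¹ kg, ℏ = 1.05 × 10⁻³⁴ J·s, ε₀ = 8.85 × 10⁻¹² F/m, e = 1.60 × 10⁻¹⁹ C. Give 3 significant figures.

3.44 × 10⁻²⁷

atomic unit of electric field: E_au = E_h/(e a₀) = m_e²e⁵/((4πε₀)³ℏ⁴) = 5.20 × 10¹¹ V/m.
1.79 × 10⁻¹⁵ / 5.20 × 10¹¹ = 3.44 × 10⁻²⁷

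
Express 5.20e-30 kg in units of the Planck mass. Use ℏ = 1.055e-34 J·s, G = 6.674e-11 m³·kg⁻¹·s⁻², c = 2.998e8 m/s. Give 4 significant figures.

Planck mass: m_P = √(ℏc/G) = 2.177e-8 kg.
5.20e-30 / 2.177e-8 = 2.389e-22

2.389e-22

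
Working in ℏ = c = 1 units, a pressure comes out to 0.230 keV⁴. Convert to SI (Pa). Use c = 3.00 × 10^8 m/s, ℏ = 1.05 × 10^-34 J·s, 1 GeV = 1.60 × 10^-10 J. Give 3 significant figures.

4.82 × 10^12 Pa

Pressure is [E]/[L]³ = [E]⁴/(ℏc)³.
1 GeV⁴ → 1/(ℏc)³ × (1 GeV in J)⁴ = 2.10 × 10^37 Pa.
Convert the energy scale: 0.230 keV⁴ = 2.30 × 10^-25 GeV⁴.
Result: 2.30 × 10^-25 × 2.10 × 10^37 = 4.82 × 10^12 Pa.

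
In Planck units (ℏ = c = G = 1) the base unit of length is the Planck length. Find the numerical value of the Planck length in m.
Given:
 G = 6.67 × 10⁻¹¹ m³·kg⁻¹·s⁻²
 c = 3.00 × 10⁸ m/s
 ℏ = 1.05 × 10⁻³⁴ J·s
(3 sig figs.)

ℓ_P = √(ℏG/c³)
  = √(2.59 × 10⁻⁷⁰)
  = 1.61 × 10⁻³⁵ m

1.61 × 10⁻³⁵ m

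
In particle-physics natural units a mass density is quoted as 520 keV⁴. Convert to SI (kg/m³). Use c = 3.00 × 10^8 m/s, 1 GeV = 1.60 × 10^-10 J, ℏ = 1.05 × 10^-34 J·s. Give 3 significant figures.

Mass density is [E]/(c²[L]³) = [E]⁴/(ℏ³c⁵).
1 GeV⁴ → 1/(ℏ³c⁵) × (1 GeV in J)⁴ = 2.33 × 10^20 kg/m³.
Convert the energy scale: 520 keV⁴ = 5.20 × 10^-22 GeV⁴.
Result: 5.20 × 10^-22 × 2.33 × 10^20 = 0.121 kg/m³.

0.121 kg/m³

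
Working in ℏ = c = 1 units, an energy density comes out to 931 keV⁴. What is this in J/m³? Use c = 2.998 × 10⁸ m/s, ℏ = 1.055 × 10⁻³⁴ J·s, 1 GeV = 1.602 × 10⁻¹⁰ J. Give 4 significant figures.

[E]/[L]³ = [E]⁴/(ℏc)³; restore (ℏc)⁻³.
1 GeV⁴ → 1/(ℏc)³ × (1 GeV in J)⁴ = 2.082 × 10³⁷ J/m³.
Convert the energy scale: 931 keV⁴ = 9.31 × 10⁻²² GeV⁴.
Result: 9.31 × 10⁻²² × 2.082 × 10³⁷ = 1.938 × 10¹⁶ J/m³.

1.938 × 10¹⁶ J/m³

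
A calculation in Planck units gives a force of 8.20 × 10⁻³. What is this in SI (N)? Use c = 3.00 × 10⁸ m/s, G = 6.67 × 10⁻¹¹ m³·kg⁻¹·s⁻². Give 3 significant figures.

One Planck force: F_P = c⁴/G = 1.21 × 10⁴⁴ N.
8.20 × 10⁻³ × 1.21 × 10⁴⁴ N = 9.96 × 10⁴¹ N

9.96 × 10⁴¹ N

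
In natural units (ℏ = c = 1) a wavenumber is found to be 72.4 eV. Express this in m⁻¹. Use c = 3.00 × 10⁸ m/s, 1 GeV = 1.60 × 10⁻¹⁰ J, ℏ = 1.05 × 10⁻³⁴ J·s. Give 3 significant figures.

3.68 × 10⁸ m⁻¹

Inverse length is [E]/(ℏc).
1 GeV → 1/(ℏc) × (1 GeV in J) = 5.08 × 10¹⁵ m⁻¹.
Convert the energy scale: 72.4 eV = 7.24 × 10⁻⁸ GeV.
Result: 7.24 × 10⁻⁸ × 5.08 × 10¹⁵ = 3.68 × 10⁸ m⁻¹.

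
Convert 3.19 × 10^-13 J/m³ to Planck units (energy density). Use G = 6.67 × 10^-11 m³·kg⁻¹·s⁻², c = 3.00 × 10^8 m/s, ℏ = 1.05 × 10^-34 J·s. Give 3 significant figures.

6.81 × 10^-127

Planck energy density: u_P = c⁷/(ℏG²) = 4.68 × 10^113 J/m³.
3.19 × 10^-13 / 4.68 × 10^113 = 6.81 × 10^-127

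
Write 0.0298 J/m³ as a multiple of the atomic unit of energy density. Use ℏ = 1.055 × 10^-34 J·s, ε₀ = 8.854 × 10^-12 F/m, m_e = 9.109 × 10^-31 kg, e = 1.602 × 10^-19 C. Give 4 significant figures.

1.017 × 10^-15

atomic unit of energy density: u_au = E_h/a₀³ = m_e⁴e¹⁰/((4πε₀)⁵ℏ⁸) = 2.929 × 10^13 J/m³.
0.0298 / 2.929 × 10^13 = 1.017 × 10^-15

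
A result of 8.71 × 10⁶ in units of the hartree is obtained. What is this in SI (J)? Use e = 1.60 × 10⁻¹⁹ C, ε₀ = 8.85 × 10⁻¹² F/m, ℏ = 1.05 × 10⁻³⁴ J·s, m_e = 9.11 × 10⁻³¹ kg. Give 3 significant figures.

3.81 × 10⁻¹¹ J

One hartree: E_h = m_e e⁴/(4πε₀ℏ)² = 4.38 × 10⁻¹⁸ J.
8.71 × 10⁶ × 4.38 × 10⁻¹⁸ J = 3.81 × 10⁻¹¹ J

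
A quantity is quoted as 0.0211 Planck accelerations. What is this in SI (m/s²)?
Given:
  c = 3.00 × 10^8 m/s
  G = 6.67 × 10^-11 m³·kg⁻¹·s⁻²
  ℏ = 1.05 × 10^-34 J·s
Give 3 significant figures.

1.18 × 10^50 m/s²

One Planck acceleration: a_P = √(c⁷/(ℏG)) = 5.59 × 10^51 m/s².
0.0211 × 5.59 × 10^51 m/s² = 1.18 × 10^50 m/s²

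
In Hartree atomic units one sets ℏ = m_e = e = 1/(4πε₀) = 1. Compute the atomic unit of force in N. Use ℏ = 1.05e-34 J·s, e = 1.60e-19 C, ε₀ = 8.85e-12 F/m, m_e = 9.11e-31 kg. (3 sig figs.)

F_au = E_h/a₀ = m_e²e⁶/((4πε₀)³ℏ⁴)
E_h = 4.38e-18 J
a₀ = 5.26e-11 m
E_h/a₀ = 8.33e-8 N

8.33e-8 N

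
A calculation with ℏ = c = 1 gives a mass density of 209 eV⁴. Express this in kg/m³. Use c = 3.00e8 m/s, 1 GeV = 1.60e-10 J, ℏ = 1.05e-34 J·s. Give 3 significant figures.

4.87e-14 kg/m³

Mass density is [E]/(c²[L]³) = [E]⁴/(ℏ³c⁵).
1 GeV⁴ → 1/(ℏ³c⁵) × (1 GeV in J)⁴ = 2.33e20 kg/m³.
Convert the energy scale: 209 eV⁴ = 2.09e-34 GeV⁴.
Result: 2.09e-34 × 2.33e20 = 4.87e-14 kg/m³.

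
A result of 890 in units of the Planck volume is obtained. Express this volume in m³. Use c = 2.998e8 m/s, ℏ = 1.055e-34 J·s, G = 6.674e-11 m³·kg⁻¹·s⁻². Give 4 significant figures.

3.759e-102 m³

One Planck volume: V_P = (ℏG/c³)^(3/2) = 4.224e-105 m³.
890 × 4.224e-105 m³ = 3.759e-102 m³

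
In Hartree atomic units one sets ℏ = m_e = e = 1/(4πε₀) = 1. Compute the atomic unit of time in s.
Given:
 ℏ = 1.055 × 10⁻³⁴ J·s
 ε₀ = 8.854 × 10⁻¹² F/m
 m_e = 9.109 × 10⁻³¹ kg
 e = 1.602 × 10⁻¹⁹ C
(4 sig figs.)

2.423 × 10⁻¹⁷ s

τ_au = (4πε₀)²ℏ³/(m_e e⁴)
E_h = 4.354 × 10⁻¹⁸ J
ℏ/E_h = 2.423 × 10⁻¹⁷ s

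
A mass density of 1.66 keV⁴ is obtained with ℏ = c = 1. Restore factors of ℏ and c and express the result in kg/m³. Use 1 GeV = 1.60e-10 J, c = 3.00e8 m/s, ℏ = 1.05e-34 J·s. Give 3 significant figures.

Mass density is [E]/(c²[L]³) = [E]⁴/(ℏ³c⁵).
1 GeV⁴ → 1/(ℏ³c⁵) × (1 GeV in J)⁴ = 2.33e20 kg/m³.
Convert the energy scale: 1.66 keV⁴ = 1.66e-24 GeV⁴.
Result: 1.66e-24 × 2.33e20 = 3.87e-4 kg/m³.

3.87e-4 kg/m³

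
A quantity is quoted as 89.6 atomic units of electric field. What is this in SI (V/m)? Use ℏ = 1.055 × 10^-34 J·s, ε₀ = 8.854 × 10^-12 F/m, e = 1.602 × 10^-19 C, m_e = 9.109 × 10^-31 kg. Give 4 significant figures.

4.597 × 10^13 V/m

One atomic unit of electric field: E_au = E_h/(e a₀) = m_e²e⁵/((4πε₀)³ℏ⁴) = 5.131 × 10^11 V/m.
89.6 × 5.131 × 10^11 V/m = 4.597 × 10^13 V/m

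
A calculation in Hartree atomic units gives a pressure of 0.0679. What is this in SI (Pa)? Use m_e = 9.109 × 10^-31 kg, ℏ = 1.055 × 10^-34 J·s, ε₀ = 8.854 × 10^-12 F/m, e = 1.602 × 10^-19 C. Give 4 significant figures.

1.989 × 10^12 Pa

One atomic unit of pressure: P_au = E_h/a₀³ = m_e⁴e¹⁰/((4πε₀)⁵ℏ⁸) = 2.929 × 10^13 Pa.
0.0679 × 2.929 × 10^13 Pa = 1.989 × 10^12 Pa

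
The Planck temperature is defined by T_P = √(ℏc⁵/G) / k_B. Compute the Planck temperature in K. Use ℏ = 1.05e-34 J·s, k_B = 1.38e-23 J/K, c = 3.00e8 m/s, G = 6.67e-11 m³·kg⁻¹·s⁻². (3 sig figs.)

1.42e32 K

T_P = √(ℏc⁵/G) / k_B
  = √(3.83e18) × 7.25e22
  = 1.42e32 K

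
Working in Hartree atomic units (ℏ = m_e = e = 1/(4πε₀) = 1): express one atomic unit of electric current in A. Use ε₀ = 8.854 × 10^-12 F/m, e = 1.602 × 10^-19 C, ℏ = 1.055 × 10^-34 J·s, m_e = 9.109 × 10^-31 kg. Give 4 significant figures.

The unique combination of the constants set to 1 with dimensions of current is I_au = e E_h/ℏ = m_e e⁵/((4πε₀)²ℏ³).
E_h = 4.354 × 10^-18 J
e·E_h/ℏ = 6.612 × 10^-3 A

6.612 × 10^-3 A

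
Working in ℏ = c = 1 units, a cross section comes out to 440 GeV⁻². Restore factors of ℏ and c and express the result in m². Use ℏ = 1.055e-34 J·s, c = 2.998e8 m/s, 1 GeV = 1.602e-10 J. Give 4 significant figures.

Area is [L]² = [E]⁻²·(ℏc)²; restore (ℏc)².
1 GeV⁻² → (ℏc)² × (1 GeV in J)⁻² = 3.898e-32 m².
Result: 440 × 3.898e-32 = 1.715e-29 m².

1.715e-29 m²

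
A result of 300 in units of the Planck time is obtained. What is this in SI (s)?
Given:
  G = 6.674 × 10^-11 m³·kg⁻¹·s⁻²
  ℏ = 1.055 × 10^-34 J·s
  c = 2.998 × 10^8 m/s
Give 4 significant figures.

One Planck time: t_P = √(ℏG/c⁵) = 5.392 × 10^-44 s.
300 × 5.392 × 10^-44 s = 1.618 × 10^-41 s

1.618 × 10^-41 s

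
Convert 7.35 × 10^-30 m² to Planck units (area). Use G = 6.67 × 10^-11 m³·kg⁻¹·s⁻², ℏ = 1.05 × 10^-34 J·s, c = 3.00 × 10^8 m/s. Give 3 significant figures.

Planck area: A_P = ℏG/c³ = 2.59 × 10^-70 m².
7.35 × 10^-30 / 2.59 × 10^-70 = 2.83 × 10^40

2.83 × 10^40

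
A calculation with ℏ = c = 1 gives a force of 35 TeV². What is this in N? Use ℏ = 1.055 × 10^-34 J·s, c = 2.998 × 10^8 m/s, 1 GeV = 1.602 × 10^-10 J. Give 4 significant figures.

2.840 × 10^13 N

Force is [E]/[L] = [E]²/(ℏc); restore (ℏc)⁻¹.
1 GeV² → 1/(ℏc) × (1 GeV in J)² = 8.114 × 10^5 N.
Convert the energy scale: 35 TeV² = 3.50 × 10^7 GeV².
Result: 3.50 × 10^7 × 8.114 × 10^5 = 2.840 × 10^13 N.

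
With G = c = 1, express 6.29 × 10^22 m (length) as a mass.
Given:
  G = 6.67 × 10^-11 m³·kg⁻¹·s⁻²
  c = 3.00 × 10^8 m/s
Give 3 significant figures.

Length → mass via c²/G.
6.29 × 10^22 m × (c²/G) = 8.49 × 10^49 kg

8.49 × 10^49 kg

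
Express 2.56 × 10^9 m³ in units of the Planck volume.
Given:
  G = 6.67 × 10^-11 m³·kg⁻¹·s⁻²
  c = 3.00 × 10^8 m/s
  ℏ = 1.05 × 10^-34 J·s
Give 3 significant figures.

6.13 × 10^113

Planck volume: V_P = (ℏG/c³)^(3/2) = 4.18 × 10^-105 m³.
2.56 × 10^9 / 4.18 × 10^-105 = 6.13 × 10^113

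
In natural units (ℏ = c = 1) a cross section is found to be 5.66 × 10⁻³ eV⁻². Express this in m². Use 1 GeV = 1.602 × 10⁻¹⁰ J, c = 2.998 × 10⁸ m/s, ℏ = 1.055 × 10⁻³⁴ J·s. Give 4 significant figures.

Area is [L]² = [E]⁻²·(ℏc)²; restore (ℏc)².
1 GeV⁻² → (ℏc)² × (1 GeV in J)⁻² = 3.898 × 10⁻³² m².
Convert the energy scale: 5.66 × 10⁻³ eV⁻² = 5.66 × 10¹⁵ GeV⁻².
Result: 5.66 × 10¹⁵ × 3.898 × 10⁻³² = 2.206 × 10⁻¹⁶ m².

2.206 × 10⁻¹⁶ m²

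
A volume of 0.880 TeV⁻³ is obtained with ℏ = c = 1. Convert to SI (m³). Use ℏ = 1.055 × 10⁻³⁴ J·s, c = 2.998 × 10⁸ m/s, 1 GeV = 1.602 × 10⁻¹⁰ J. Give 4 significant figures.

Volume is [L]³ = [E]⁻³·(ℏc)³.
1 GeV⁻³ → (ℏc)³ × (1 GeV in J)⁻³ = 7.696 × 10⁻⁴⁸ m³.
Convert the energy scale: 0.880 TeV⁻³ = 8.80 × 10⁻¹⁰ GeV⁻³.
Result: 8.80 × 10⁻¹⁰ × 7.696 × 10⁻⁴⁸ = 6.772 × 10⁻⁵⁷ m³.

6.772 × 10⁻⁵⁷ m³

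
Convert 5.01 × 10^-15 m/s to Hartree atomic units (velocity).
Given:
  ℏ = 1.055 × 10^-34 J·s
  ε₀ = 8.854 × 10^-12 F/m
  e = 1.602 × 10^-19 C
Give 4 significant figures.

2.291 × 10^-21

atomic unit of velocity: v_au = e²/(4πε₀ℏ) = 2.186 × 10^6 m/s.
5.01 × 10^-15 / 2.186 × 10^6 = 2.291 × 10^-21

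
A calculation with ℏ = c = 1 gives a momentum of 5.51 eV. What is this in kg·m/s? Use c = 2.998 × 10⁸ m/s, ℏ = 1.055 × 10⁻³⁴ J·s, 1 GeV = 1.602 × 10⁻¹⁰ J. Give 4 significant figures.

2.944 × 10⁻²⁷ kg·m/s

Momentum is [E]/c; divide by c.
1 GeV → 1/c × (1 GeV in J) = 5.344 × 10⁻¹⁹ kg·m/s.
Convert the energy scale: 5.51 eV = 5.51 × 10⁻⁹ GeV.
Result: 5.51 × 10⁻⁹ × 5.344 × 10⁻¹⁹ = 2.944 × 10⁻²⁷ kg·m/s.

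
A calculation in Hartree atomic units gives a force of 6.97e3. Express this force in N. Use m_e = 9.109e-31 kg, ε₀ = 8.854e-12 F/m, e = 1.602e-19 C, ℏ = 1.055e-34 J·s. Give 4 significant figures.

One atomic unit of force: F_au = E_h/a₀ = m_e²e⁶/((4πε₀)³ℏ⁴) = 8.220e-8 N.
6.97e3 × 8.220e-8 N = 5.729e-4 N

5.729e-4 N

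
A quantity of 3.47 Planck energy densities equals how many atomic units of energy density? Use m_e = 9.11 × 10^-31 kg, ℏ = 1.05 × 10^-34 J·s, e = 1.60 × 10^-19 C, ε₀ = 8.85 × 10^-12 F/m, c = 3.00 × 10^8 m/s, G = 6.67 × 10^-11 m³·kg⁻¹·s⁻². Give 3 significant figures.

5.39 × 10^100

Planck energy density: u_P = c⁷/(ℏG²) = 4.68 × 10^113 J/m³
atomic unit of energy density: u_au = E_h/a₀³ = m_e⁴e¹⁰/((4πε₀)⁵ℏ⁸) = 3.01 × 10^13 J/m³
3.47 × 4.68 × 10^113 / 3.01 × 10^13 = 5.39 × 10^100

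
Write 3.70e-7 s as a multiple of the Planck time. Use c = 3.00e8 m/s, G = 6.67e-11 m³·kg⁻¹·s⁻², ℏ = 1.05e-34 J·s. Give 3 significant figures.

Planck time: t_P = √(ℏG/c⁵) = 5.37e-44 s.
3.70e-7 / 5.37e-44 = 6.89e36

6.89e36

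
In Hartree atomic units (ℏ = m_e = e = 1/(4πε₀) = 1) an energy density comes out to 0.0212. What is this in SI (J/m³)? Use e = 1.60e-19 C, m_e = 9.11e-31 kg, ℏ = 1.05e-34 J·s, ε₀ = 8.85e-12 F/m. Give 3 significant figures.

One atomic unit of energy density: u_au = E_h/a₀³ = m_e⁴e¹⁰/((4πε₀)⁵ℏ⁸) = 3.01e13 J/m³.
0.0212 × 3.01e13 J/m³ = 6.39e11 J/m³

6.39e11 J/m³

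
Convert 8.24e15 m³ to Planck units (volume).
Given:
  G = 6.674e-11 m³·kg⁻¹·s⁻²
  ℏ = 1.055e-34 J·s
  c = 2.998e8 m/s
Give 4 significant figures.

Planck volume: V_P = (ℏG/c³)^(3/2) = 4.224e-105 m³.
8.24e15 / 4.224e-105 = 1.951e120

1.951e120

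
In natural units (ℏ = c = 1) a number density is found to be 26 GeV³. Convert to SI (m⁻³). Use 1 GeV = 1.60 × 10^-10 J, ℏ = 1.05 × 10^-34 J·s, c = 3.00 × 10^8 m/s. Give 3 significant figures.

3.41 × 10^48 m⁻³

Number density is [L]⁻³ = [E]³/(ℏc)³.
1 GeV³ → 1/(ℏc)³ × (1 GeV in J)³ = 1.31 × 10^47 m⁻³.
Result: 26 × 1.31 × 10^47 = 3.41 × 10^48 m⁻³.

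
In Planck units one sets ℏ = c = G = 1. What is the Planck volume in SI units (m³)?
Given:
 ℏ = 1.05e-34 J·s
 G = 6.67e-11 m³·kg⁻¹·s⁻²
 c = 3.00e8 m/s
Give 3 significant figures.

4.18e-105 m³

V_P = (ℏG/c³)^(3/2)
  = √(1.75e-209)
  = 4.18e-105 m³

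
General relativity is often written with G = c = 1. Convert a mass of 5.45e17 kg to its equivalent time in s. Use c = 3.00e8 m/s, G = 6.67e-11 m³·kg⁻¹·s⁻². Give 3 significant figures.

Mass → time via G/c³.
5.45e17 kg × (G/c³) = 1.35e-18 s

1.35e-18 s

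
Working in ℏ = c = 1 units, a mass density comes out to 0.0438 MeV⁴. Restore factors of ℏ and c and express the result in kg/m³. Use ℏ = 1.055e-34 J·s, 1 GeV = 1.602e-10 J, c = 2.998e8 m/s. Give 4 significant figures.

Mass density is [E]/(c²[L]³) = [E]⁴/(ℏ³c⁵).
1 GeV⁴ → 1/(ℏ³c⁵) × (1 GeV in J)⁴ = 2.316e20 kg/m³.
Convert the energy scale: 0.0438 MeV⁴ = 4.38e-14 GeV⁴.
Result: 4.38e-14 × 2.316e20 = 1.014e7 kg/m³.

1.014e7 kg/m³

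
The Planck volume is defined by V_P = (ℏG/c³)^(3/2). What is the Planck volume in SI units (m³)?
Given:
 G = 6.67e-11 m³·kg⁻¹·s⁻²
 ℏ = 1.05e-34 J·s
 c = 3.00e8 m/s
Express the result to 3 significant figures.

V_P = (ℏG/c³)^(3/2)
  = √(1.75e-209)
  = 4.18e-105 m³

4.18e-105 m³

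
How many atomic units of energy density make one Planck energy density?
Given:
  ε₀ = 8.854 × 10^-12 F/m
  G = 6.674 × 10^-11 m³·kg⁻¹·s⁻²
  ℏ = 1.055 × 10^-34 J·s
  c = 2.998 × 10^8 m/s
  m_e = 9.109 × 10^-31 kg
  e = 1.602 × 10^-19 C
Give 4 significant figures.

1.581 × 10^100

Planck energy density: u_P = c⁷/(ℏG²) = 4.632 × 10^113 J/m³
atomic unit of energy density: u_au = E_h/a₀³ = m_e⁴e¹⁰/((4πε₀)⁵ℏ⁸) = 2.929 × 10^13 J/m³
ratio = 4.632 × 10^113 / 2.929 × 10^13 = 1.581 × 10^100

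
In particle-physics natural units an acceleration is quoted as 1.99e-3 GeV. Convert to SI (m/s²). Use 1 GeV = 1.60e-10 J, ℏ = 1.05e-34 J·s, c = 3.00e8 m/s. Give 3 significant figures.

Acceleration is [L]/[T]² = c·[E]/ℏ.
1 GeV → c/ℏ × (1 GeV in J) = 4.57e32 m/s².
Result: 1.99e-3 × 4.57e32 = 9.10e29 m/s².

9.10e29 m/s²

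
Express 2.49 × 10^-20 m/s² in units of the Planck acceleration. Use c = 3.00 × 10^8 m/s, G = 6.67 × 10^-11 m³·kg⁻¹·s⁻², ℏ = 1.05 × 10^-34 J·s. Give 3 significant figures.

Planck acceleration: a_P = √(c⁷/(ℏG)) = 5.59 × 10^51 m/s².
2.49 × 10^-20 / 5.59 × 10^51 = 4.46 × 10^-72

4.46 × 10^-72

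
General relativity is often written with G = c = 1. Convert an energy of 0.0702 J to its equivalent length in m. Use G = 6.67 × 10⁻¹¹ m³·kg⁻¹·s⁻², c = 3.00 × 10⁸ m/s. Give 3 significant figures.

Energy → length via G/c⁴.
0.0702 J × (G/c⁴) = 5.78 × 10⁻⁴⁶ m

5.78 × 10⁻⁴⁶ m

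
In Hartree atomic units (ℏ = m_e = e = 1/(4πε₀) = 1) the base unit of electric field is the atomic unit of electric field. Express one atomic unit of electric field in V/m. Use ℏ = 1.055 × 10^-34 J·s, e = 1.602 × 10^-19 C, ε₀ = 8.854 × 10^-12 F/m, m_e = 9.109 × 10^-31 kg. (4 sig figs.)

5.131 × 10^11 V/m

E_au = E_h/(e a₀) = m_e²e⁵/((4πε₀)³ℏ⁴)
E_h = 4.354 × 10^-18 J
a₀ = 5.297 × 10^-11 m
E_h/(e·a₀) = 5.131 × 10^11 V/m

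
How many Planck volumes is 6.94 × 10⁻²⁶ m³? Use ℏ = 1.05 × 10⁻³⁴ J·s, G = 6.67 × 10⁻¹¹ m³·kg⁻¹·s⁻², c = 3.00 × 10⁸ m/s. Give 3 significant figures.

1.66 × 10⁷⁹

Planck volume: V_P = (ℏG/c³)^(3/2) = 4.18 × 10⁻¹⁰⁵ m³.
6.94 × 10⁻²⁶ / 4.18 × 10⁻¹⁰⁵ = 1.66 × 10⁷⁹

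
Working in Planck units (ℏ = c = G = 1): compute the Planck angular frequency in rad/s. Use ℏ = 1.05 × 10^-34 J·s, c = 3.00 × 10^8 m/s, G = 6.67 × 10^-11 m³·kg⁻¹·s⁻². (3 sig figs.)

1.86 × 10^43 rad/s

Dimensional analysis gives ω_P = √(c⁵/(ℏG)).
  = √(3.47 × 10^86)
  = 1.86 × 10^43 rad/s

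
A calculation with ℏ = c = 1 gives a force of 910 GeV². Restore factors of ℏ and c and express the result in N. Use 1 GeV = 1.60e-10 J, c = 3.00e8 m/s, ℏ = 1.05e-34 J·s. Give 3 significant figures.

7.40e8 N

Force is [E]/[L] = [E]²/(ℏc); restore (ℏc)⁻¹.
1 GeV² → 1/(ℏc) × (1 GeV in J)² = 8.13e5 N.
Result: 910 × 8.13e5 = 7.40e8 N.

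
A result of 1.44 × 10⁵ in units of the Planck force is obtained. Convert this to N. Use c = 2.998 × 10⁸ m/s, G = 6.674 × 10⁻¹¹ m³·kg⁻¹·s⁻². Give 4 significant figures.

1.743 × 10⁴⁹ N

One Planck force: F_P = c⁴/G = 1.210 × 10⁴⁴ N.
1.44 × 10⁵ × 1.210 × 10⁴⁴ N = 1.743 × 10⁴⁹ N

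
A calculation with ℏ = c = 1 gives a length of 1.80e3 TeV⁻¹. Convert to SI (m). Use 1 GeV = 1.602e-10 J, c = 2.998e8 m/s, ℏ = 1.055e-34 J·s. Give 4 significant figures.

3.554e-16 m

A length is [E]⁻¹ in ℏ=c=1; restore one factor of ℏc.
1 GeV⁻¹ → ℏc × (1 GeV in J)⁻¹ = 1.974e-16 m.
Convert the energy scale: 1.80e3 TeV⁻¹ = 1.80 GeV⁻¹.
Result: 1.80 × 1.974e-16 = 3.554e-16 m.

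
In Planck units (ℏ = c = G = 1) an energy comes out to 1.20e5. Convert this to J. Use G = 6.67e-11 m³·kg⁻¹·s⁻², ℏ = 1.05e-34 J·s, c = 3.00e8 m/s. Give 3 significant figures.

2.35e14 J

One Planck energy: E_P = √(ℏc⁵/G) = 1.96e9 J.
1.20e5 × 1.96e9 J = 2.35e14 J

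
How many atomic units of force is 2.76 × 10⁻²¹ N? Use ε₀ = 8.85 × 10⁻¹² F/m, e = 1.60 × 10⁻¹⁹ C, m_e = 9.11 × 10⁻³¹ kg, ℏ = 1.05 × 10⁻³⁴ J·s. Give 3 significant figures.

3.31 × 10⁻¹⁴

atomic unit of force: F_au = E_h/a₀ = m_e²e⁶/((4πε₀)³ℏ⁴) = 8.33 × 10⁻⁸ N.
2.76 × 10⁻²¹ / 8.33 × 10⁻⁸ = 3.31 × 10⁻¹⁴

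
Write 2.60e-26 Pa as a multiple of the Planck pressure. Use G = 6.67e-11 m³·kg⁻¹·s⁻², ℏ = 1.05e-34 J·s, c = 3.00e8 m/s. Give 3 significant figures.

Planck pressure: p_P = c⁷/(ℏG²) = 4.68e113 Pa.
2.60e-26 / 4.68e113 = 5.55e-140

5.55e-140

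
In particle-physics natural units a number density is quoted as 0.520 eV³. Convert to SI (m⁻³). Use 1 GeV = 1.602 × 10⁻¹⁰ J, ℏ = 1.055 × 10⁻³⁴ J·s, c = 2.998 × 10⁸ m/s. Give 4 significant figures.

6.757 × 10¹⁹ m⁻³

Number density is [L]⁻³ = [E]³/(ℏc)³.
1 GeV³ → 1/(ℏc)³ × (1 GeV in J)³ = 1.299 × 10⁴⁷ m⁻³.
Convert the energy scale: 0.520 eV³ = 5.20 × 10⁻²⁸ GeV³.
Result: 5.20 × 10⁻²⁸ × 1.299 × 10⁴⁷ = 6.757 × 10¹⁹ m⁻³.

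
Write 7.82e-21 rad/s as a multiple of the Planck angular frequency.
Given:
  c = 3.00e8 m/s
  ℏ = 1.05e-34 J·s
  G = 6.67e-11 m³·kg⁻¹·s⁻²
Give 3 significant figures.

4.20e-64

Planck angular frequency: ω_P = √(c⁵/(ℏG)) = 1.86e43 rad/s.
7.82e-21 / 1.86e43 = 4.20e-64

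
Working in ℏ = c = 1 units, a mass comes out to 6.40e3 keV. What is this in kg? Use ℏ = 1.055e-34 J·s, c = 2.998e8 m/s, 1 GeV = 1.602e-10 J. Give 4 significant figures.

Mass is [E]/c²; divide by c².
1 GeV → 1/c² × (1 GeV in J) = 1.782e-27 kg.
Convert the energy scale: 6.40e3 keV = 6.40e-3 GeV.
Result: 6.40e-3 × 1.782e-27 = 1.141e-29 kg.

1.141e-29 kg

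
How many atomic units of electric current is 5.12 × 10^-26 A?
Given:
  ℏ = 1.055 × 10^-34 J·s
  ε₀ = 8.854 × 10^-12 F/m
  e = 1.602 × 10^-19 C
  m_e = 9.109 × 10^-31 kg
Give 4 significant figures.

atomic unit of electric current: I_au = e E_h/ℏ = m_e e⁵/((4πε₀)²ℏ³) = 6.612 × 10^-3 A.
5.12 × 10^-26 / 6.612 × 10^-3 = 7.744 × 10^-24

7.744 × 10^-24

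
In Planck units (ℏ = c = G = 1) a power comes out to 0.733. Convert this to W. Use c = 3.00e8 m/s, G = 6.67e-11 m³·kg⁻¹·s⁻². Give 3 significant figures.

2.67e52 W

One Planck power: P_P = c⁵/G = 3.64e52 W.
0.733 × 3.64e52 W = 2.67e52 W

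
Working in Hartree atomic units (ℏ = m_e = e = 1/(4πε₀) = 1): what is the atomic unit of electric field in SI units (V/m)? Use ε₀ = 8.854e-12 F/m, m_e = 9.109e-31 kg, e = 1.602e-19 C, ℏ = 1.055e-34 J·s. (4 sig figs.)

From ℏ = m_e = e = 1/(4πε₀) = 1 the electric field scale is E_au = E_h/(e a₀) = m_e²e⁵/((4πε₀)³ℏ⁴).
E_h = 4.354e-18 J
a₀ = 5.297e-11 m
E_h/(e·a₀) = 5.131e11 V/m

5.131e11 V/m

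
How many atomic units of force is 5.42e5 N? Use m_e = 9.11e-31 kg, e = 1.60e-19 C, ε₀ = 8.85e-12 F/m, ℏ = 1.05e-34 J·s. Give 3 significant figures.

atomic unit of force: F_au = E_h/a₀ = m_e²e⁶/((4πε₀)³ℏ⁴) = 8.33e-8 N.
5.42e5 / 8.33e-8 = 6.51e12

6.51e12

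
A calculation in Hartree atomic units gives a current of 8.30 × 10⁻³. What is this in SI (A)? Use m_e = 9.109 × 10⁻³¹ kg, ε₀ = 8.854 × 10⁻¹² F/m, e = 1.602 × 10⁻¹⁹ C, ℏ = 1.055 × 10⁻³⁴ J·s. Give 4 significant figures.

One atomic unit of electric current: I_au = e E_h/ℏ = m_e e⁵/((4πε₀)²ℏ³) = 6.612 × 10⁻³ A.
8.30 × 10⁻³ × 6.612 × 10⁻³ A = 5.488 × 10⁻⁵ A

5.488 × 10⁻⁵ A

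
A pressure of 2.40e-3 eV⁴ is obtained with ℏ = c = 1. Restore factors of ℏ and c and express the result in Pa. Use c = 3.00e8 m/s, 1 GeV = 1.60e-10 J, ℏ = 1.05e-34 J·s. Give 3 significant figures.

Pressure is [E]/[L]³ = [E]⁴/(ℏc)³.
1 GeV⁴ → 1/(ℏc)³ × (1 GeV in J)⁴ = 2.10e37 Pa.
Convert the energy scale: 2.40e-3 eV⁴ = 2.40e-39 GeV⁴.
Result: 2.40e-39 × 2.10e37 = 0.0503 Pa.

0.0503 Pa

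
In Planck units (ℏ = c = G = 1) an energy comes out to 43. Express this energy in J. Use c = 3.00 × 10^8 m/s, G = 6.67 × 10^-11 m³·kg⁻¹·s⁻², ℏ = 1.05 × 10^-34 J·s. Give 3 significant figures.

8.41 × 10^10 J

One Planck energy: E_P = √(ℏc⁵/G) = 1.96 × 10^9 J.
43 × 1.96 × 10^9 J = 8.41 × 10^10 J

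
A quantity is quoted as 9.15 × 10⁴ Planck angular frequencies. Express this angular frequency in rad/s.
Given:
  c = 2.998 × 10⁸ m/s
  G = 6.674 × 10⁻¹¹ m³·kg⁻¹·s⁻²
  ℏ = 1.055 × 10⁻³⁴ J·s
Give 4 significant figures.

One Planck angular frequency: ω_P = √(c⁵/(ℏG)) = 1.855 × 10⁴³ rad/s.
9.15 × 10⁴ × 1.855 × 10⁴³ rad/s = 1.697 × 10⁴⁸ rad/s

1.697 × 10⁴⁸ rad/s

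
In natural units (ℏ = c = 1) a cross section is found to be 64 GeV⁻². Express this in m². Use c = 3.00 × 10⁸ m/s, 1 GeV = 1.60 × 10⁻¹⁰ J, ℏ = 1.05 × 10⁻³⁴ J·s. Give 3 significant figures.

2.48 × 10⁻³⁰ m²

Area is [L]² = [E]⁻²·(ℏc)²; restore (ℏc)².
1 GeV⁻² → (ℏc)² × (1 GeV in J)⁻² = 3.88 × 10⁻³² m².
Result: 64 × 3.88 × 10⁻³² = 2.48 × 10⁻³⁰ m².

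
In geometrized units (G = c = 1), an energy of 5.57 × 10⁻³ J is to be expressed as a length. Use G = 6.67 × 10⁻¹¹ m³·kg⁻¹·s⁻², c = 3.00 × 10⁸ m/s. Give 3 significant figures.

Energy → length via G/c⁴.
5.57 × 10⁻³ J × (G/c⁴) = 4.59 × 10⁻⁴⁷ m

4.59 × 10⁻⁴⁷ m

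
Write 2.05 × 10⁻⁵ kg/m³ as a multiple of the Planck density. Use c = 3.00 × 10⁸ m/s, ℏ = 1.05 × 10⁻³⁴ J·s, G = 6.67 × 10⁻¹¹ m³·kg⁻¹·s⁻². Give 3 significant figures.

3.94 × 10⁻¹⁰²

Planck density: ρ_P = c⁵/(ℏG²) = 5.20 × 10⁹⁶ kg/m³.
2.05 × 10⁻⁵ / 5.20 × 10⁹⁶ = 3.94 × 10⁻¹⁰²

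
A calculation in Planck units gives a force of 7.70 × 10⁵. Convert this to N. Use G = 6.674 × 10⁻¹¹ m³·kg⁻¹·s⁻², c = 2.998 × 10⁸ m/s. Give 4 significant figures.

9.320 × 10⁴⁹ N

One Planck force: F_P = c⁴/G = 1.210 × 10⁴⁴ N.
7.70 × 10⁵ × 1.210 × 10⁴⁴ N = 9.320 × 10⁴⁹ N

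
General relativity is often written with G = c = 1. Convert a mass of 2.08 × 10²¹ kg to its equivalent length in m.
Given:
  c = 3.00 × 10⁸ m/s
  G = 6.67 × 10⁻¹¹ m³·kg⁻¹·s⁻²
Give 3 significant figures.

In G = c = 1 units mass has dimensions of length; the conversion factor is G/c².
2.08 × 10²¹ kg × (G/c²) = 1.54 × 10⁻⁶ m

1.54 × 10⁻⁶ m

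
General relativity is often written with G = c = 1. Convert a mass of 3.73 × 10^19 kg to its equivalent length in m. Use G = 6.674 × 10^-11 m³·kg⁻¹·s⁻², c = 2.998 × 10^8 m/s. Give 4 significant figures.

In G = c = 1 units mass has dimensions of length; the conversion factor is G/c².
3.73 × 10^19 kg × (G/c²) = 2.770 × 10^-8 m

2.770 × 10^-8 m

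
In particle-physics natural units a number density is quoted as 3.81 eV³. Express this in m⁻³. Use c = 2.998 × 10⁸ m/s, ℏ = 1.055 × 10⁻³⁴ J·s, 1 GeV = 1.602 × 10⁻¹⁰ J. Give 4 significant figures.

Number density is [L]⁻³ = [E]³/(ℏc)³.
1 GeV³ → 1/(ℏc)³ × (1 GeV in J)³ = 1.299 × 10⁴⁷ m⁻³.
Convert the energy scale: 3.81 eV³ = 3.81 × 10⁻²⁷ GeV³.
Result: 3.81 × 10⁻²⁷ × 1.299 × 10⁴⁷ = 4.951 × 10²⁰ m⁻³.

4.951 × 10²⁰ m⁻³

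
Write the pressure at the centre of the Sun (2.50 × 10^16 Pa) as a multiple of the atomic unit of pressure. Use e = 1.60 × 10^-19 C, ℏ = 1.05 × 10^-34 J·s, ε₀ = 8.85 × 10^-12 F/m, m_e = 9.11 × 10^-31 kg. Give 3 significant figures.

atomic unit of pressure: P_au = E_h/a₀³ = m_e⁴e¹⁰/((4πε₀)⁵ℏ⁸) = 3.01 × 10^13 Pa.
2.50 × 10^16 / 3.01 × 10^13 = 830

830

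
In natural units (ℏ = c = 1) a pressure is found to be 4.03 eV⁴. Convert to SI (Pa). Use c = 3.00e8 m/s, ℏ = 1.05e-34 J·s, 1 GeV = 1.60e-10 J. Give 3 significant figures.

Pressure is [E]/[L]³ = [E]⁴/(ℏc)³.
1 GeV⁴ → 1/(ℏc)³ × (1 GeV in J)⁴ = 2.10e37 Pa.
Convert the energy scale: 4.03 eV⁴ = 4.03e-36 GeV⁴.
Result: 4.03e-36 × 2.10e37 = 84.5 Pa.

84.5 Pa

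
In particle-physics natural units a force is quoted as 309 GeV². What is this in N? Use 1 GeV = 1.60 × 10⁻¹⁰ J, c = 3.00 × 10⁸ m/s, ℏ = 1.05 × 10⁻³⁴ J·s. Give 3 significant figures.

Force is [E]/[L] = [E]²/(ℏc); restore (ℏc)⁻¹.
1 GeV² → 1/(ℏc) × (1 GeV in J)² = 8.13 × 10⁵ N.
Result: 309 × 8.13 × 10⁵ = 2.51 × 10⁸ N.

2.51 × 10⁸ N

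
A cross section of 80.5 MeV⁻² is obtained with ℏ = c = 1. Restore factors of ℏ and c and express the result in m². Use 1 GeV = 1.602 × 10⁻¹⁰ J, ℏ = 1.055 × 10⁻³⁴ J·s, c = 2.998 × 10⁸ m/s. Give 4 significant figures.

3.138 × 10⁻²⁴ m²

Area is [L]² = [E]⁻²·(ℏc)²; restore (ℏc)².
1 GeV⁻² → (ℏc)² × (1 GeV in J)⁻² = 3.898 × 10⁻³² m².
Convert the energy scale: 80.5 MeV⁻² = 8.05 × 10⁷ GeV⁻².
Result: 8.05 × 10⁷ × 3.898 × 10⁻³² = 3.138 × 10⁻²⁴ m².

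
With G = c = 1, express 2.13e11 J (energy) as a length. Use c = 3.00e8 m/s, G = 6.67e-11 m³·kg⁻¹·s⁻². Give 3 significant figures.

1.75e-33 m

Energy → length via G/c⁴.
2.13e11 J × (G/c⁴) = 1.75e-33 m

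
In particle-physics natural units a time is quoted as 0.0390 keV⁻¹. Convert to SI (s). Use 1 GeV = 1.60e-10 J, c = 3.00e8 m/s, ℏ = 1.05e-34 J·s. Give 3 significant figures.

A time is [E]⁻¹ in ℏ=c=1; restore one factor of ℏ.
1 GeV⁻¹ → ℏ × (1 GeV in J)⁻¹ = 6.56e-25 s.
Convert the energy scale: 0.0390 keV⁻¹ = 3.90e4 GeV⁻¹.
Result: 3.90e4 × 6.56e-25 = 2.56e-20 s.

2.56e-20 s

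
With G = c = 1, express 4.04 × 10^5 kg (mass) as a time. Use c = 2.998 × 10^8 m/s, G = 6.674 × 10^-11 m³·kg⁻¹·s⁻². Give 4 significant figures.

Mass → time via G/c³.
4.04 × 10^5 kg × (G/c³) = 1.001 × 10^-30 s

1.001 × 10^-30 s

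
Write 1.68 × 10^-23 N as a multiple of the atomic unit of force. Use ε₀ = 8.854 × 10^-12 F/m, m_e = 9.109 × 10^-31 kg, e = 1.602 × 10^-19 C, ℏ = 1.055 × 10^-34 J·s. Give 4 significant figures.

atomic unit of force: F_au = E_h/a₀ = m_e²e⁶/((4πε₀)³ℏ⁴) = 8.220 × 10^-8 N.
1.68 × 10^-23 / 8.220 × 10^-8 = 2.044 × 10^-16

2.044 × 10^-16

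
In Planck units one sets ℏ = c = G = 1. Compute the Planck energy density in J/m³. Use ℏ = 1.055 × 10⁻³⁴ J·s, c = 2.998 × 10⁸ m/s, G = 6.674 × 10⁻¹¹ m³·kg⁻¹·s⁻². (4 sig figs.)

4.632 × 10¹¹³ J/m³

u_P = c⁷/(ℏG²)
  = 2.177 × 10⁵⁹ / 4.699 × 10⁻⁵⁵
  = 4.632 × 10¹¹³ J/m³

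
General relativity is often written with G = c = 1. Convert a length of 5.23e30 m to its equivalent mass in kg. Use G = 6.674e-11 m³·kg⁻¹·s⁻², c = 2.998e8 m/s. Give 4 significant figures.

7.043e57 kg

Length → mass via c²/G.
5.23e30 m × (c²/G) = 7.043e57 kg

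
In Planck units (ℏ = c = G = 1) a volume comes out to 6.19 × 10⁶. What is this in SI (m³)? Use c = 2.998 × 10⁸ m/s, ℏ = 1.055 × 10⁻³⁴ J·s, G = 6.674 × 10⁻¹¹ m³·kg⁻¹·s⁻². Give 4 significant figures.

2.615 × 10⁻⁹⁸ m³

One Planck volume: V_P = (ℏG/c³)^(3/2) = 4.224 × 10⁻¹⁰⁵ m³.
6.19 × 10⁶ × 4.224 × 10⁻¹⁰⁵ m³ = 2.615 × 10⁻⁹⁸ m³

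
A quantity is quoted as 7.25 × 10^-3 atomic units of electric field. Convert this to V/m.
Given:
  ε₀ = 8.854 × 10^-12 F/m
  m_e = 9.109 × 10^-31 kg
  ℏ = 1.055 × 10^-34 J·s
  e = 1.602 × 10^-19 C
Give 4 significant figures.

One atomic unit of electric field: E_au = E_h/(e a₀) = m_e²e⁵/((4πε₀)³ℏ⁴) = 5.131 × 10^11 V/m.
7.25 × 10^-3 × 5.131 × 10^11 V/m = 3.720 × 10^9 V/m

3.720 × 10^9 V/m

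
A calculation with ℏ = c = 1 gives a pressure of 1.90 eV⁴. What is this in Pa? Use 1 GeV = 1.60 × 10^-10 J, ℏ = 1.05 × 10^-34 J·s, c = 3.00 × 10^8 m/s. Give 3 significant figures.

39.8 Pa

Pressure is [E]/[L]³ = [E]⁴/(ℏc)³.
1 GeV⁴ → 1/(ℏc)³ × (1 GeV in J)⁴ = 2.10 × 10^37 Pa.
Convert the energy scale: 1.90 eV⁴ = 1.90 × 10^-36 GeV⁴.
Result: 1.90 × 10^-36 × 2.10 × 10^37 = 39.8 Pa.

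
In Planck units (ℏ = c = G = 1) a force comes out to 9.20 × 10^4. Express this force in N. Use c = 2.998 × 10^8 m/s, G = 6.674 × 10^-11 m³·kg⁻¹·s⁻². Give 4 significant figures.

1.114 × 10^49 N

One Planck force: F_P = c⁴/G = 1.210 × 10^44 N.
9.20 × 10^4 × 1.210 × 10^44 N = 1.114 × 10^49 N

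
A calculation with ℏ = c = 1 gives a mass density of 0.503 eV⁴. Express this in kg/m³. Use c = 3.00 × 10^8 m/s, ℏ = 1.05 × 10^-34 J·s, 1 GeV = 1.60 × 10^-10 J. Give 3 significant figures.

1.17 × 10^-16 kg/m³

Mass density is [E]/(c²[L]³) = [E]⁴/(ℏ³c⁵).
1 GeV⁴ → 1/(ℏ³c⁵) × (1 GeV in J)⁴ = 2.33 × 10^20 kg/m³.
Convert the energy scale: 0.503 eV⁴ = 5.03 × 10^-37 GeV⁴.
Result: 5.03 × 10^-37 × 2.33 × 10^20 = 1.17 × 10^-16 kg/m³.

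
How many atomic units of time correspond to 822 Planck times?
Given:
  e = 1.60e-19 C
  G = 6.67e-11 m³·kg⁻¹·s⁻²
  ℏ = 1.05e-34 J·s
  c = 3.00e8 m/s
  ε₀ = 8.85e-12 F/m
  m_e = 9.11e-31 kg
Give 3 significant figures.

1.84e-24

Planck time: t_P = √(ℏG/c⁵) = 5.37e-44 s
atomic unit of time: τ_au = (4πε₀)²ℏ³/(m_e e⁴) = 2.40e-17 s
822 × 5.37e-44 / 2.40e-17 = 1.84e-24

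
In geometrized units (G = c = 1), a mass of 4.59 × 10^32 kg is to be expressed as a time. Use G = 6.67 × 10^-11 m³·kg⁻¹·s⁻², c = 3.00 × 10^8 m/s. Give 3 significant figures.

Mass → time via G/c³.
4.59 × 10^32 kg × (G/c³) = 1.13 × 10^-3 s

1.13 × 10^-3 s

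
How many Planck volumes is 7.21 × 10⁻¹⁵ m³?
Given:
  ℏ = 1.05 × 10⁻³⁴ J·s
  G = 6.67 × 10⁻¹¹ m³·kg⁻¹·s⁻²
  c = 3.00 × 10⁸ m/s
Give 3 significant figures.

Planck volume: V_P = (ℏG/c³)^(3/2) = 4.18 × 10⁻¹⁰⁵ m³.
7.21 × 10⁻¹⁵ / 4.18 × 10⁻¹⁰⁵ = 1.73 × 10⁹⁰

1.73 × 10⁹⁰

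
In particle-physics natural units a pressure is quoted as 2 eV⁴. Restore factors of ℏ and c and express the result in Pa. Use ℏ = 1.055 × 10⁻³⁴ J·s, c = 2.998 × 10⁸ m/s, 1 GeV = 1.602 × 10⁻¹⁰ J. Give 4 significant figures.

Pressure is [E]/[L]³ = [E]⁴/(ℏc)³.
1 GeV⁴ → 1/(ℏc)³ × (1 GeV in J)⁴ = 2.082 × 10³⁷ Pa.
Convert the energy scale: 2 eV⁴ = 2.00 × 10⁻³⁶ GeV⁴.
Result: 2.00 × 10⁻³⁶ × 2.082 × 10³⁷ = 41.63 Pa.

41.63 Pa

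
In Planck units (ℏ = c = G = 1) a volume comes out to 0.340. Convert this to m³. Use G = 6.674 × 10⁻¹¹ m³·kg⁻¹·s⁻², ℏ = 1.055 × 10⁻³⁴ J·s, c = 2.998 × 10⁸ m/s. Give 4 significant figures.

1.436 × 10⁻¹⁰⁵ m³

One Planck volume: V_P = (ℏG/c³)^(3/2) = 4.224 × 10⁻¹⁰⁵ m³.
0.340 × 4.224 × 10⁻¹⁰⁵ m³ = 1.436 × 10⁻¹⁰⁵ m³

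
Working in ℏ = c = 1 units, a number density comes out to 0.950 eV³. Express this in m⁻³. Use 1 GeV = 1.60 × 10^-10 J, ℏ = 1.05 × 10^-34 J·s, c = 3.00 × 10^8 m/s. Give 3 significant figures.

1.24 × 10^20 m⁻³

Number density is [L]⁻³ = [E]³/(ℏc)³.
1 GeV³ → 1/(ℏc)³ × (1 GeV in J)³ = 1.31 × 10^47 m⁻³.
Convert the energy scale: 0.950 eV³ = 9.50 × 10^-28 GeV³.
Result: 9.50 × 10^-28 × 1.31 × 10^47 = 1.24 × 10^20 m⁻³.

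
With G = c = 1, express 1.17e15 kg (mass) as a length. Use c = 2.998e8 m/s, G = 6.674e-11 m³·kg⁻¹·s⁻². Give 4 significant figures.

8.688e-13 m

In G = c = 1 units mass has dimensions of length; the conversion factor is G/c².
1.17e15 kg × (G/c²) = 8.688e-13 m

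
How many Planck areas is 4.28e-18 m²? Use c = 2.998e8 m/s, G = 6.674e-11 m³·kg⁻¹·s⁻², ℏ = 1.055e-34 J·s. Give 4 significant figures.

Planck area: A_P = ℏG/c³ = 2.613e-70 m².
4.28e-18 / 2.613e-70 = 1.638e52

1.638e52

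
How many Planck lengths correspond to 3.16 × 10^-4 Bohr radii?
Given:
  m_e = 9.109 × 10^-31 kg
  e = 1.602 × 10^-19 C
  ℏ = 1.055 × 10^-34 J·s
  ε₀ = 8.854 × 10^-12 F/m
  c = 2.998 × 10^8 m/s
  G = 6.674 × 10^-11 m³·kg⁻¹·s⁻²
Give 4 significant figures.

1.036 × 10^21

Bohr radius: a₀ = 4πε₀ℏ²/(m_e e²) = 5.297 × 10^-11 m
Planck length: ℓ_P = √(ℏG/c³) = 1.616 × 10^-35 m
3.16 × 10^-4 × 5.297 × 10^-11 / 1.616 × 10^-35 = 1.036 × 10^21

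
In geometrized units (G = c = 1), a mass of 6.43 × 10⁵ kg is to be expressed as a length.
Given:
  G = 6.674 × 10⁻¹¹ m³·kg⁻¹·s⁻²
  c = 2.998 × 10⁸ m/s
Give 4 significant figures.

4.775 × 10⁻²² m

In G = c = 1 units mass has dimensions of length; the conversion factor is G/c².
6.43 × 10⁵ kg × (G/c²) = 4.775 × 10⁻²² m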